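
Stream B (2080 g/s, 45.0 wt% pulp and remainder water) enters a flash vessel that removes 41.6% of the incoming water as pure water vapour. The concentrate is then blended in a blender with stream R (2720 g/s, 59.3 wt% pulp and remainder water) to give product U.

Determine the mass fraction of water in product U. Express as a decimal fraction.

0.411

Vapour removed = 0.416×0.550×2080 = 475.9 g/s; concentrate = 1604.1 g/s.
water reaching the mixer = 668.1 (from concentrate) + 2720×0.407 = 1775.1 g/s.
Product flow = 1604.1 + 2720 = 4324.1 g/s; water fraction = 0.411.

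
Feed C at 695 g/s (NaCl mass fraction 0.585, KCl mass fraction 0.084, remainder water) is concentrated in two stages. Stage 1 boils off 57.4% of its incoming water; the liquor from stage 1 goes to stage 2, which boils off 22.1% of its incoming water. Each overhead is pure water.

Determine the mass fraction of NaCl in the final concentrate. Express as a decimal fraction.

water in feed = 695×0.331 = 230.05 g/s.
After stage 1: water left = (1−0.574)×230.05 = 97.999; stream total = 562.95 g/s.
After stage 2: water left = (1−0.221)×97.999 = 76.341; final concentrate = 541.3 g/s.
NaCl fraction = 406.57/541.3 = 0.751.

0.751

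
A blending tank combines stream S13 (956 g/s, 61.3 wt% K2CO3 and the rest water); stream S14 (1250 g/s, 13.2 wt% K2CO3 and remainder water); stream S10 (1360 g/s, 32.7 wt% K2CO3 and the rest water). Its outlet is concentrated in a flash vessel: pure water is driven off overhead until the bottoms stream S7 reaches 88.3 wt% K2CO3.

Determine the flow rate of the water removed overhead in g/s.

K2CO3 entering = 956×0.613 + 1250×0.132 + 1360×0.327 = 1195.7 g/s.
All K2CO3 reports to S7, so S7 = 1195.7/0.883 = 1354.2 g/s.
Total feed = 3566 g/s; overhead = 3566 − 1354.2 = 2211.8 g/s.

2212 g/s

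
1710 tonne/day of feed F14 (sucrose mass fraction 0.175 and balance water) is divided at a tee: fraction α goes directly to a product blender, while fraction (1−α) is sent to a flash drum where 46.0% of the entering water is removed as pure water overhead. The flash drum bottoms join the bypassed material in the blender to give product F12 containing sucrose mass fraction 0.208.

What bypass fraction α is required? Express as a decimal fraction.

All 1710×0.175 = 299.25 tonne/day of sucrose reaches F12, so F12 = 299.25/0.208 = 1438.7 tonne/day and vapour = 271.3 tonne/day.
The evaporator receives (1−α)·1710 of feed at 0.825 water and removes 0.460 of that water:
0.460×0.825×(1−α)×1710 = 271.3
(1−α) = 271.3/648.95 = 0.4181;  α = 0.5819.

0.582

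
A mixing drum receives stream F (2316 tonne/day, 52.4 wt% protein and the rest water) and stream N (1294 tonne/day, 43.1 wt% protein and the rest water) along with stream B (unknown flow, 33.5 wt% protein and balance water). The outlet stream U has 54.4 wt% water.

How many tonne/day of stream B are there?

Let B be the unknown flow. Total out = 3610 + B.
water balance: 1838.7 + 0.665·B = 0.544·(3610 + B)
(0.665 − 0.544)·B = 0.544×3610 − 1838.7 = 125.14
B = 125.14 / 0.121 = 1034.2 tonne/day

1034 tonne/day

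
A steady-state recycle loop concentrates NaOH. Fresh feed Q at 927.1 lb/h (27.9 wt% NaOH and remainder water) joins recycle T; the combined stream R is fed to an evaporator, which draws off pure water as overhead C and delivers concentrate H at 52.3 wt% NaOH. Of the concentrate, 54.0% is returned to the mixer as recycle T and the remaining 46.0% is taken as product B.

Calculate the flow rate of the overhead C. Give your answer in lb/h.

432.5 lb/h

Overall NaOH balance (none leaves overhead): NaOH in fresh feed = NaOH in product, i.e. 927.1×0.279 = (1−0.540)·H·0.523.
H = 258.66/(0.523×0.460) = 1075.2 lb/h.
Recycle T = 0.540×1075.2 = 580.58 lb/h.
Combined feed R = 927.1 + 580.58 = 1507.7 lb/h.
Overhead C = R − H = 1507.7 − 1075.2 = 432.53 lb/h.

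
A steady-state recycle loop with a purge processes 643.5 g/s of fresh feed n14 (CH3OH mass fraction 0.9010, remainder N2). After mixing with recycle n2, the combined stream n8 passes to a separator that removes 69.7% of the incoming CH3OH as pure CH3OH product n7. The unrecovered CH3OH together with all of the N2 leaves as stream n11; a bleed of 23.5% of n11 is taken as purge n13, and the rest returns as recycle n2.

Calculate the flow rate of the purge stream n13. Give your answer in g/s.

117.4 g/s

N2 enters only via n14 and leaves only via the purge: 643.5×0.099 = 0.235×(N2 in n11), and the separator passes all N2, so N2 in n8 = N2 in n11 = 271.09 g/s.
CH3OH in n8: m_A = 643.5×0.901 + (1−0.235)·(1−0.697)·m_A, so m_A = 579.79/0.7682 = 754.74 g/s.
n11 = (1−0.697)×754.74 + 271.09 = 499.78 g/s.
Purge n13 = 0.235×499.78 = 117.45 g/s.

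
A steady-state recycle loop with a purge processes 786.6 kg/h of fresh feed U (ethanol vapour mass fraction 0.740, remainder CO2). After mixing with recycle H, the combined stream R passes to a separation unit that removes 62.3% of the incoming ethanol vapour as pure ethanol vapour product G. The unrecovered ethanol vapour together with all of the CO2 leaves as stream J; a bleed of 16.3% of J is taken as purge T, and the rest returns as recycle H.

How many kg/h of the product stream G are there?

ethanol vapour in R: m_A = 786.6×0.740 + (1−0.163)·(1−0.623)·m_A, so m_A = 582.08/0.6845 = 850.44 kg/h.
Product G = 0.623×850.44 = 529.82 kg/h.

529.8 kg/h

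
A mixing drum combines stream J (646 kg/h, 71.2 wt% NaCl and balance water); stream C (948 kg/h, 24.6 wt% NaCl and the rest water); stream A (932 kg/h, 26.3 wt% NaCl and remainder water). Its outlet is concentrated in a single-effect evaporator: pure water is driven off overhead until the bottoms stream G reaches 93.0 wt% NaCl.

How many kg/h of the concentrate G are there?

1009 kg/h

NaCl entering = 646×0.712 + 948×0.246 + 932×0.263 = 938.28 kg/h.
All NaCl reports to G, so G = 938.28/0.930 = 1008.9 kg/h.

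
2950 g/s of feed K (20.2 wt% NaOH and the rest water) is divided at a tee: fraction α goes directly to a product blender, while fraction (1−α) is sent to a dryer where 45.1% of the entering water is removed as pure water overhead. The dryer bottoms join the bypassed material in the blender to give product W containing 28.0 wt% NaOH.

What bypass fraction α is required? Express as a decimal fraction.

All 2950×0.202 = 595.9 g/s of NaOH reaches W, so W = 595.9/0.280 = 2128.2 g/s and vapour = 821.79 g/s.
The evaporator receives (1−α)·2950 of feed at 0.798 water and removes 0.451 of that water:
0.451×0.798×(1−α)×2950 = 821.79
(1−α) = 821.79/1061.7 = 0.7740;  α = 0.2260.

0.226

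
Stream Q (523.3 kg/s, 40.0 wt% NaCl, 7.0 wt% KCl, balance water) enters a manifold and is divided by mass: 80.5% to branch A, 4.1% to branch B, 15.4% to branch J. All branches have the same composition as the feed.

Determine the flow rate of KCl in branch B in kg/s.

Branch B total = 0.041×523.3 = 21.455 kg/s.
KCl in B = 0.070×21.455 = 1.5019 kg/s.

1.502 kg/s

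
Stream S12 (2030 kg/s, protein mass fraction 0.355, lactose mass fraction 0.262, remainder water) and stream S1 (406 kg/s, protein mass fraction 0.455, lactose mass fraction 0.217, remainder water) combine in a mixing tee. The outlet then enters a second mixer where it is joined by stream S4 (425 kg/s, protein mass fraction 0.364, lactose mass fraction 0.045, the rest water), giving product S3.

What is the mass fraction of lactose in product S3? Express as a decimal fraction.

0.223

Overall, product flow = 2861 kg/s.
lactose in = 2030×0.262 + 406×0.217 + 425×0.045 = 639.09 kg/s.
lactose fraction in S3 = 0.223.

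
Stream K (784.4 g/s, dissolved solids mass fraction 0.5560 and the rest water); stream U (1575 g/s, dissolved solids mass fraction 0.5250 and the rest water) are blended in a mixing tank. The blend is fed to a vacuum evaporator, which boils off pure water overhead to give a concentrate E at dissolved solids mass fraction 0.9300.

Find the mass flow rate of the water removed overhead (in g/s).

1001 g/s

dissolved solids entering = 784.4×0.556 + 1575×0.525 = 1263 g/s.
All dissolved solids reports to E, so E = 1263/0.930 = 1358.1 g/s.
Total feed = 2359.4 g/s; overhead = 2359.4 − 1358.1 = 1001.3 g/s.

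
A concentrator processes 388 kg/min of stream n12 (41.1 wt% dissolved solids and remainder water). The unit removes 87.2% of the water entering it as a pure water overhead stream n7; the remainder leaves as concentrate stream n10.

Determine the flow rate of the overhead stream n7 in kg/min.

water entering = 388×0.589 = 228.53 kg/min; overhead removed = 0.872×228.53 = 199.28 kg/min.

199.3 kg/min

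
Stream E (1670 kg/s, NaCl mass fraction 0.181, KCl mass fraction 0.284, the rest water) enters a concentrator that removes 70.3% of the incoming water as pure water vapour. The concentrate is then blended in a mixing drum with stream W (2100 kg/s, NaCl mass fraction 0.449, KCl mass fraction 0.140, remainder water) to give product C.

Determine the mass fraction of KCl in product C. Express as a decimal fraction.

Vapour removed = 0.703×0.535×1670 = 628.1 kg/s; concentrate = 1041.9 kg/s.
KCl reaching the mixer = 474.28 (from concentrate) + 2100×0.140 = 768.28 kg/s.
Product flow = 1041.9 + 2100 = 3141.9 kg/s; KCl fraction = 0.245.

0.245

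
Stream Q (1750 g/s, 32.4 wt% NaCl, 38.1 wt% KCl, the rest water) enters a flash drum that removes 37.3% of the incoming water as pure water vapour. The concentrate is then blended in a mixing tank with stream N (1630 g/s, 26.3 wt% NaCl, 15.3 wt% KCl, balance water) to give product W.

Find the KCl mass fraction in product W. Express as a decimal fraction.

0.2874

Vapour removed = 0.373×0.295×1750 = 192.56 g/s; concentrate = 1557.4 g/s.
KCl reaching the mixer = 666.75 (from concentrate) + 1630×0.153 = 916.14 g/s.
Product flow = 1557.4 + 1630 = 3187.4 g/s; KCl fraction = 0.2874.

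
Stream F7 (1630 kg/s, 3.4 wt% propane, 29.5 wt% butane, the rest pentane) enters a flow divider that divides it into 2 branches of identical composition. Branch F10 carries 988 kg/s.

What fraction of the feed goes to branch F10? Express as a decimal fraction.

0.606

Fraction to F10 = 988/1630 = 0.6061.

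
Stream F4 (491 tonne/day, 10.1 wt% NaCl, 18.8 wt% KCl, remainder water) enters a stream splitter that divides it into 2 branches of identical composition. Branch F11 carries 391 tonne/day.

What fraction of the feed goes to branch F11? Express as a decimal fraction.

Fraction to F11 = 391/491 = 0.7963.

0.796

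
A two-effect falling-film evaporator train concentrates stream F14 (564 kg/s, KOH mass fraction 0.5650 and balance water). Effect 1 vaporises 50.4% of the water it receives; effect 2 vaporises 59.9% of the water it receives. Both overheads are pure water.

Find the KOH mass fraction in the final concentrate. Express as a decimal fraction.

water in feed = 564×0.435 = 245.34 kg/s.
After stage 1: water left = (1−0.504)×245.34 = 121.69; stream total = 440.35 kg/s.
After stage 2: water left = (1−0.599)×121.69 = 48.797; final concentrate = 367.46 kg/s.
KOH fraction = 318.66/367.46 = 0.8672.

0.8672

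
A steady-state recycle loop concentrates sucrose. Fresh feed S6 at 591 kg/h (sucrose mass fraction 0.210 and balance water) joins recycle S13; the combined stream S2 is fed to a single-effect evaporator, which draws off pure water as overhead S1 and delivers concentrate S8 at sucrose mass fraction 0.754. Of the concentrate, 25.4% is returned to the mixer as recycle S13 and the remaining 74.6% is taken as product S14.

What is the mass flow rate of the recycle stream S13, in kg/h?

56.04 kg/h

Overall sucrose balance (none leaves overhead): sucrose in fresh feed = sucrose in product, i.e. 591×0.210 = (1−0.254)·S8·0.754.
S8 = 124.11/(0.754×0.746) = 220.65 kg/h.
Recycle S13 = 0.254×220.65 = 56.044 kg/h.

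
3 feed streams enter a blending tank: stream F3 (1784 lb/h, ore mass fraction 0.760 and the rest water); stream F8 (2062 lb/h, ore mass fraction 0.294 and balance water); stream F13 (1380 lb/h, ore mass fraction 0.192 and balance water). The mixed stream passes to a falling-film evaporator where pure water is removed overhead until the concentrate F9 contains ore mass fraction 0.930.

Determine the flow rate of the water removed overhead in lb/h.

2831 lb/h

ore entering = 1784×0.760 + 2062×0.294 + 1380×0.192 = 2227 lb/h.
All ore reports to F9, so F9 = 2227/0.930 = 2394.7 lb/h.
Total feed = 5226 lb/h; overhead = 5226 − 2394.7 = 2831.3 lb/h.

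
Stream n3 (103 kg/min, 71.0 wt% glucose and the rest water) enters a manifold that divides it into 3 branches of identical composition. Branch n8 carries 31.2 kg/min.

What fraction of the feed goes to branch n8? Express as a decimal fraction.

Fraction to n8 = 31.2/103 = 0.3029.

0.303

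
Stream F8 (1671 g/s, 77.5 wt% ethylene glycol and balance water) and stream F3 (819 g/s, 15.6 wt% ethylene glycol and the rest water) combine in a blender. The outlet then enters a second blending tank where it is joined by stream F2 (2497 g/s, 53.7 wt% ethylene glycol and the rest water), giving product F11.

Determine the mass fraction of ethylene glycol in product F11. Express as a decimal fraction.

0.554

Overall, product flow = 4987 g/s.
ethylene glycol in = 1671×0.775 + 819×0.156 + 2497×0.537 = 2763.7 g/s.
ethylene glycol fraction in F11 = 0.554.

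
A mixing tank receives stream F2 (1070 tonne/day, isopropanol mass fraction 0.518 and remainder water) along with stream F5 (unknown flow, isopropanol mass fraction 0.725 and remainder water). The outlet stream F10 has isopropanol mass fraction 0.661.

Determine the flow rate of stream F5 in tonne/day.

2391 tonne/day

Let F5 be the unknown flow. Total out = 1070 + F5.
isopropanol balance: 554.26 + 0.725·F5 = 0.661·(1070 + F5)
(0.725 − 0.661)·F5 = 0.661×1070 − 554.26 = 153.01
F5 = 153.01 / 0.064 = 2390.8 tonne/day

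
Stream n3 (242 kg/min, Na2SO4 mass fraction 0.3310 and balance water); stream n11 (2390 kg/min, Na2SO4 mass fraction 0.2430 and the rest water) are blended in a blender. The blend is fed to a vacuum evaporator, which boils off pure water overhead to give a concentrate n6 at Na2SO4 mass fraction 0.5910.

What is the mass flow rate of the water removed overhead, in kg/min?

Na2SO4 entering = 242×0.331 + 2390×0.243 = 660.87 kg/min.
All Na2SO4 reports to n6, so n6 = 660.87/0.591 = 1118.2 kg/min.
Total feed = 2632 kg/min; overhead = 2632 − 1118.2 = 1513.8 kg/min.

1514 kg/min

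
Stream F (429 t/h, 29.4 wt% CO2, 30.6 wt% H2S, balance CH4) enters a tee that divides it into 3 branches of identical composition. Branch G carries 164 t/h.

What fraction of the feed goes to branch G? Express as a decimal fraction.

0.382

Fraction to G = 164/429 = 0.3823.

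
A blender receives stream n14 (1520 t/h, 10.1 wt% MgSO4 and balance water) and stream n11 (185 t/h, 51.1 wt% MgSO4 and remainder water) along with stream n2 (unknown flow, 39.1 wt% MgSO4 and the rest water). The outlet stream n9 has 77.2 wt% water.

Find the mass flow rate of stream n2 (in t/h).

Let n2 be the unknown flow. Total out = 1705 + n2.
water balance: 1456.9 + 0.609·n2 = 0.772·(1705 + n2)
(0.609 − 0.772)·n2 = 0.772×1705 − 1456.9 = -140.68
n2 = -140.68 / -0.163 = 863.1 t/h

863.1 t/h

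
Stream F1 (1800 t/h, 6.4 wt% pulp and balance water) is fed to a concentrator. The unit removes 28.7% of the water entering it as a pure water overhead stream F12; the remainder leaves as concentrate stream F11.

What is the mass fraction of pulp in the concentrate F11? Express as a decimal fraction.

pulp is not removed: 1800×0.064 = 115.2 t/h of pulp enters F11.
water entering = 1800×0.936 = 1684.8 t/h; overhead removed = 0.287×1684.8 = 483.54 t/h.
Concentrate = 1800 − 483.54 = 1316.5 t/h.
Mass fraction = 115.2/1316.5 = 0.088.

0.088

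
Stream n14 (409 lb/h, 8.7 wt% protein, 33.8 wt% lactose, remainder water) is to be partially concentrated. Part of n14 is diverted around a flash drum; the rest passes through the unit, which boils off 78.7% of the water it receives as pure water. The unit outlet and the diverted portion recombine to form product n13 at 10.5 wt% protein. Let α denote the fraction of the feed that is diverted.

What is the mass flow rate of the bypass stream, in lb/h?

All 409×0.087 = 35.583 lb/h of protein reaches n13, so n13 = 35.583/0.105 = 338.89 lb/h and vapour = 70.114 lb/h.
The evaporator receives (1−α)·409 of feed at 0.575 water and removes 0.787 of that water:
0.787×0.575×(1−α)×409 = 70.114
(1−α) = 70.114/185.08 = 0.3788;  α = 0.6212.
Bypass flow = 0.6212×409 = 254.06 lb/h.

254.1 lb/h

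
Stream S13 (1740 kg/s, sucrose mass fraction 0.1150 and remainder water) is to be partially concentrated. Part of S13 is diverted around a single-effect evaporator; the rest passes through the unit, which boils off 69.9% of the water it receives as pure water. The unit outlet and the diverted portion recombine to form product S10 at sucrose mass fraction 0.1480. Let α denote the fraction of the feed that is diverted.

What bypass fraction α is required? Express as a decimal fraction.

All 1740×0.115 = 200.1 kg/s of sucrose reaches S10, so S10 = 200.1/0.148 = 1352 kg/s and vapour = 387.97 kg/s.
The evaporator receives (1−α)·1740 of feed at 0.885 water and removes 0.699 of that water:
0.699×0.885×(1−α)×1740 = 387.97
(1−α) = 387.97/1076.4 = 0.3604;  α = 0.6396.

0.640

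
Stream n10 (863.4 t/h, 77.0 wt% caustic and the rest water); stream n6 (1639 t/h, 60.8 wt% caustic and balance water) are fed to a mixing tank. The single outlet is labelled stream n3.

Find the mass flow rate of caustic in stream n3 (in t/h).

1661 t/h

caustic out = caustic in = 863.4×0.770 + 1639×0.608 = 1661.3 t/h.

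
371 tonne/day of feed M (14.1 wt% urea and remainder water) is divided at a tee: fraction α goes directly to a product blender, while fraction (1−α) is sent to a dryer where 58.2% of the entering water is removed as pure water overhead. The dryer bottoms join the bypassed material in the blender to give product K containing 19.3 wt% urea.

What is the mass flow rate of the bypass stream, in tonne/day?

171.1 tonne/day

All 371×0.141 = 52.311 tonne/day of urea reaches K, so K = 52.311/0.193 = 271.04 tonne/day and vapour = 99.959 tonne/day.
The evaporator receives (1−α)·371 of feed at 0.859 water and removes 0.582 of that water:
0.582×0.859×(1−α)×371 = 99.959
(1−α) = 99.959/185.48 = 0.5389;  α = 0.4611.
Bypass flow = 0.4611×371 = 171.06 tonne/day.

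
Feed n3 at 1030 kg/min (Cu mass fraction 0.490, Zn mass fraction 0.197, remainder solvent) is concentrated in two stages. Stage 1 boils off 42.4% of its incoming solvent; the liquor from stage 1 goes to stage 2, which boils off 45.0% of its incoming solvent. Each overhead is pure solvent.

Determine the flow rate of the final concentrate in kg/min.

solvent in feed = 1030×0.313 = 322.39 kg/min.
After stage 1: solvent left = (1−0.424)×322.39 = 185.7; stream total = 893.31 kg/min.
After stage 2: solvent left = (1−0.450)×185.7 = 102.13; final concentrate = 809.74 kg/min.

809.7 kg/min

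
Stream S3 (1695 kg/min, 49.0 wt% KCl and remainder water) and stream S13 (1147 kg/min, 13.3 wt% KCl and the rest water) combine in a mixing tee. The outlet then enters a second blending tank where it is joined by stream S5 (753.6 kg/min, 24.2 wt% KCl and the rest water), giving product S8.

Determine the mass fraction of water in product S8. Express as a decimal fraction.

Overall, product flow = 3595.6 kg/min.
water in = 1695×0.510 + 1147×0.867 + 753.6×0.758 = 2430.1 kg/min.
water fraction in S8 = 0.6759.

0.6759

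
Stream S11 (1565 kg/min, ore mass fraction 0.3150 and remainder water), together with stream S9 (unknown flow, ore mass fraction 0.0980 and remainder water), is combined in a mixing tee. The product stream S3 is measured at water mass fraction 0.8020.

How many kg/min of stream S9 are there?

1831 kg/min

Let S9 be the unknown flow. Total out = 1565 + S9.
water balance: 1072 + 0.902·S9 = 0.802·(1565 + S9)
(0.902 − 0.802)·S9 = 0.802×1565 − 1072 = 183.11
S9 = 183.11 / 0.100 = 1831.1 kg/min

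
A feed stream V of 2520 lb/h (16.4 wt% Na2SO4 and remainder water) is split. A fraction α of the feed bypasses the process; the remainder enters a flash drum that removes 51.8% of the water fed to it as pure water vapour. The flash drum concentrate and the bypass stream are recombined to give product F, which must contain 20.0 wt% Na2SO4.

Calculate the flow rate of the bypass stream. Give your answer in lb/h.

1473 lb/h

All 2520×0.164 = 413.28 lb/h of Na2SO4 reaches F, so F = 413.28/0.200 = 2066.4 lb/h and vapour = 453.6 lb/h.
The evaporator receives (1−α)·2520 of feed at 0.836 water and removes 0.518 of that water:
0.518×0.836×(1−α)×2520 = 453.6
(1−α) = 453.6/1091.3 = 0.4157;  α = 0.5843.
Bypass flow = 0.5843×2520 = 1472.5 lb/h.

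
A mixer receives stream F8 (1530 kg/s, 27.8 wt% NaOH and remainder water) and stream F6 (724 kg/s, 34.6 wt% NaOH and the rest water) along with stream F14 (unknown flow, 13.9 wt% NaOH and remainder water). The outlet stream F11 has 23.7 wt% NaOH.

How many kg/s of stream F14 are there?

Let F14 be the unknown flow. Total out = 2254 + F14.
NaOH balance: 675.84 + 0.139·F14 = 0.237·(2254 + F14)
(0.139 − 0.237)·F14 = 0.237×2254 − 675.84 = -141.65
F14 = -141.65 / -0.098 = 1445.4 kg/s

1445 kg/s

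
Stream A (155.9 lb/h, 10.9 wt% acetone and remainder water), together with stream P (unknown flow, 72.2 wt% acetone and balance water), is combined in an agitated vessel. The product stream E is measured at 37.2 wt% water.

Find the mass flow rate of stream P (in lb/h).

860.8 lb/h

Let P be the unknown flow. Total out = 155.9 + P.
water balance: 138.91 + 0.278·P = 0.372·(155.9 + P)
(0.278 − 0.372)·P = 0.372×155.9 − 138.91 = -80.912
P = -80.912 / -0.094 = 860.77 lb/h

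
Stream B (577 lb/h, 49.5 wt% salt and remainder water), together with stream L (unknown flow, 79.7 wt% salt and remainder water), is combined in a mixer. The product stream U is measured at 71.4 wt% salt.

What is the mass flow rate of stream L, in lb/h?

1522 lb/h

Let L be the unknown flow. Total out = 577 + L.
salt balance: 285.62 + 0.797·L = 0.714·(577 + L)
(0.797 − 0.714)·L = 0.714×577 − 285.62 = 126.36
L = 126.36 / 0.083 = 1522.4 lb/h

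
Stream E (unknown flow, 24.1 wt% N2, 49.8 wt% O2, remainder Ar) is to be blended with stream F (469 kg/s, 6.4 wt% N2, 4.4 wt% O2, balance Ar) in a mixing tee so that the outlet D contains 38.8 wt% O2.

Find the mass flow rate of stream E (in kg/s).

1467 kg/s

Let E be the unknown flow. Total out = 469 + E.
O2 balance: 20.636 + 0.498·E = 0.388·(469 + E)
(0.498 − 0.388)·E = 0.388×469 − 20.636 = 161.34
E = 161.34 / 0.110 = 1466.7 kg/s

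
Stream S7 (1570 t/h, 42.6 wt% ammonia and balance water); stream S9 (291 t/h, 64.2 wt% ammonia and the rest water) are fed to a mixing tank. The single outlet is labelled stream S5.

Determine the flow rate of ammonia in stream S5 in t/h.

ammonia out = ammonia in = 1570×0.426 + 291×0.642 = 855.64 t/h.

855.6 t/h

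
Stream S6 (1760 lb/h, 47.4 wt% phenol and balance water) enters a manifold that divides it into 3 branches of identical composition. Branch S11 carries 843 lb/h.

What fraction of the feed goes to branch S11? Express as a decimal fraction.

Fraction to S11 = 843/1760 = 0.4790.

0.479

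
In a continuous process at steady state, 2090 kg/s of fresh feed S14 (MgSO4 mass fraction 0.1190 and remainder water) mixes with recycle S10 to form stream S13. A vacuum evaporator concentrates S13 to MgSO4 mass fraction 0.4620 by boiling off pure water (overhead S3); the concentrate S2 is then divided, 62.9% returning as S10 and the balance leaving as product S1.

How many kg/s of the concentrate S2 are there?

Overall MgSO4 balance (none leaves overhead): MgSO4 in fresh feed = MgSO4 in product, i.e. 2090×0.119 = (1−0.629)·S2·0.462.
S2 = 248.71/(0.462×0.371) = 1451 kg/s.

1451 kg/s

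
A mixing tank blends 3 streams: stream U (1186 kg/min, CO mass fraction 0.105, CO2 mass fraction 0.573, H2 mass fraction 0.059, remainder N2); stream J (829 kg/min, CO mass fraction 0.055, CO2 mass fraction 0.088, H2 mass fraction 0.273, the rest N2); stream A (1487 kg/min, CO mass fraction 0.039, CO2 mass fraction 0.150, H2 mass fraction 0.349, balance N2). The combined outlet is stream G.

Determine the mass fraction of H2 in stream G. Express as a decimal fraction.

0.233

Total flow out = 1186 + 829 + 1487 = 3502 kg/min.
H2 in = 1186×0.059 + 829×0.273 + 1487×0.349 = 815.25 kg/min.
H2 mass fraction in G = 815.25/3502 = 0.233.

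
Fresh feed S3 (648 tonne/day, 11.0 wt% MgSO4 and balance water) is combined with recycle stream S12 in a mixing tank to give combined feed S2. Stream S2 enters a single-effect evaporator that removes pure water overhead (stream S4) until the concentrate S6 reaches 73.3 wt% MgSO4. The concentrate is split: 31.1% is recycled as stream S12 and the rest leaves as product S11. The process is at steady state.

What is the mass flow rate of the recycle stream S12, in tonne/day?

Overall MgSO4 balance (none leaves overhead): MgSO4 in fresh feed = MgSO4 in product, i.e. 648×0.110 = (1−0.311)·S6·0.733.
S6 = 71.28/(0.733×0.689) = 141.14 tonne/day.
Recycle S12 = 0.311×141.14 = 43.894 tonne/day.

43.89 tonne/day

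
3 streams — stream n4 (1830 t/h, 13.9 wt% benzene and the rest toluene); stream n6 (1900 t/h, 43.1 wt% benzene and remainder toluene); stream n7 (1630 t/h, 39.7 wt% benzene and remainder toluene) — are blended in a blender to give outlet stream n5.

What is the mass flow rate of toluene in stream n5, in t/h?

toluene out = toluene in = 1830×0.861 + 1900×0.569 + 1630×0.603 = 3639.6 t/h.

3640 t/h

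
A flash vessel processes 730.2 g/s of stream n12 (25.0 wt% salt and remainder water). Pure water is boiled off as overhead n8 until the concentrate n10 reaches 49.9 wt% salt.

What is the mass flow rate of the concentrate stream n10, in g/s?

salt is conserved: 730.2×0.250 = 182.55 g/s all reports to the concentrate.
Concentrate = 182.55/(target fraction) = 365.83 g/s.

365.8 g/s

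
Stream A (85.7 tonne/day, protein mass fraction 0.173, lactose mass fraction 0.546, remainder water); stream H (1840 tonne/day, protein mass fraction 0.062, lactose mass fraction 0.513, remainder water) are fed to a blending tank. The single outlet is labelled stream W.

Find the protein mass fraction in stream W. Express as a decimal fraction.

Total flow out = 85.7 + 1840 = 1925.7 tonne/day.
protein in = 85.7×0.173 + 1840×0.062 = 128.91 tonne/day.
protein mass fraction in W = 128.91/1925.7 = 0.067.

0.067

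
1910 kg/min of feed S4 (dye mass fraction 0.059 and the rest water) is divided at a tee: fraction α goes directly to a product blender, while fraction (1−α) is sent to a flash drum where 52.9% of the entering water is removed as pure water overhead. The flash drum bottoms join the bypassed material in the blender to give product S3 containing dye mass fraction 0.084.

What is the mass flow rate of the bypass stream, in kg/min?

768 kg/min

All 1910×0.059 = 112.69 kg/min of dye reaches S3, so S3 = 112.69/0.084 = 1341.5 kg/min and vapour = 568.45 kg/min.
The evaporator receives (1−α)·1910 of feed at 0.941 water and removes 0.529 of that water:
0.529×0.941×(1−α)×1910 = 568.45
(1−α) = 568.45/950.78 = 0.5979;  α = 0.4021.
Bypass flow = 0.4021×1910 = 768.05 kg/min.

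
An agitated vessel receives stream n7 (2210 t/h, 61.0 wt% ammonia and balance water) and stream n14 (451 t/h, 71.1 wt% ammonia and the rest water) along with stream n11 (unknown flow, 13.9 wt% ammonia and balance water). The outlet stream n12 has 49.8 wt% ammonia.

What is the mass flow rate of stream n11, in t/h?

957.1 t/h

Let n11 be the unknown flow. Total out = 2661 + n11.
ammonia balance: 1668.8 + 0.139·n11 = 0.498·(2661 + n11)
(0.139 − 0.498)·n11 = 0.498×2661 − 1668.8 = -343.58
n11 = -343.58 / -0.359 = 957.06 t/h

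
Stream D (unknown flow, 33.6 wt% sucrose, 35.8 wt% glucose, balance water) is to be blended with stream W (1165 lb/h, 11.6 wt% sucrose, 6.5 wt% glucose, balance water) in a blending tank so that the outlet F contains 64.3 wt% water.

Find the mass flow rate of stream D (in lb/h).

Let D be the unknown flow. Total out = 1165 + D.
water balance: 954.13 + 0.306·D = 0.643·(1165 + D)
(0.306 − 0.643)·D = 0.643×1165 − 954.13 = -205.04
D = -205.04 / -0.337 = 608.43 lb/h

608.4 lb/h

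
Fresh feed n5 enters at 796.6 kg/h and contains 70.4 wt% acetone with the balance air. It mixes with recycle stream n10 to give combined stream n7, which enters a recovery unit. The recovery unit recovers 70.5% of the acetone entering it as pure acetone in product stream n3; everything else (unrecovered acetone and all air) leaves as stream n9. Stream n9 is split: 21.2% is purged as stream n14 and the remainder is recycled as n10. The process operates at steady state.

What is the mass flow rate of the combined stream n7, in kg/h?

1843 kg/h

air enters only via n5 and leaves only via the purge: 796.6×0.296 = 0.212×(air in n9), and the recovery unit passes all air, so air in n7 = air in n9 = 1112.2 kg/h.
acetone in n7: m_A = 796.6×0.704 + (1−0.212)·(1−0.705)·m_A, so m_A = 560.81/0.7675 = 730.65 kg/h.
n7 = 730.65 + 1112.2 = 1842.9 kg/h.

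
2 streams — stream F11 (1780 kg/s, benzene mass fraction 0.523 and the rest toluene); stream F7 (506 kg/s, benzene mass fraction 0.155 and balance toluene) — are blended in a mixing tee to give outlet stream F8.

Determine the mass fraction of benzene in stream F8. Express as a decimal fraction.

Total flow out = 1780 + 506 = 2286 kg/s.
benzene in = 1780×0.523 + 506×0.155 = 1009.4 kg/s.
benzene mass fraction in F8 = 1009.4/2286 = 0.442.

0.442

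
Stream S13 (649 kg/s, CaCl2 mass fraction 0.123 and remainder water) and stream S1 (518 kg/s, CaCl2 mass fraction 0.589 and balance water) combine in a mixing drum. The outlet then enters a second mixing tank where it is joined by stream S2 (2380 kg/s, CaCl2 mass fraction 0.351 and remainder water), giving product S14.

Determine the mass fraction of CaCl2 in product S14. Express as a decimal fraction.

Overall, product flow = 3547 kg/s.
CaCl2 in = 649×0.123 + 518×0.589 + 2380×0.351 = 1220.3 kg/s.
CaCl2 fraction in S14 = 0.344.

0.344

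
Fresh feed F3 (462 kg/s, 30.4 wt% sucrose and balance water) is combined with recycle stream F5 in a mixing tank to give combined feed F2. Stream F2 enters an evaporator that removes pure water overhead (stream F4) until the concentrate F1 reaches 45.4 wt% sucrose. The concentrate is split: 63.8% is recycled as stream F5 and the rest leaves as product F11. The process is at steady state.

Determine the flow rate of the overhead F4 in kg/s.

Overall sucrose balance (none leaves overhead): sucrose in fresh feed = sucrose in product, i.e. 462×0.304 = (1−0.638)·F1·0.454.
F1 = 140.45/(0.454×0.362) = 854.58 kg/s.
Recycle F5 = 0.638×854.58 = 545.22 kg/s.
Combined feed F2 = 462 + 545.22 = 1007.2 kg/s.
Overhead F4 = F2 − F1 = 1007.2 − 854.58 = 152.64 kg/s.

152.6 kg/s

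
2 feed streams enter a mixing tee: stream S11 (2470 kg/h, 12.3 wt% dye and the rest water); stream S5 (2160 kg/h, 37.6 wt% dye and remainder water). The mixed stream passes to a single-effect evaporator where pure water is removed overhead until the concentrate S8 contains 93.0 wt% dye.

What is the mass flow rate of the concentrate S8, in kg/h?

1200 kg/h

dye entering = 2470×0.123 + 2160×0.376 = 1116 kg/h.
All dye reports to S8, so S8 = 1116/0.930 = 1200 kg/h.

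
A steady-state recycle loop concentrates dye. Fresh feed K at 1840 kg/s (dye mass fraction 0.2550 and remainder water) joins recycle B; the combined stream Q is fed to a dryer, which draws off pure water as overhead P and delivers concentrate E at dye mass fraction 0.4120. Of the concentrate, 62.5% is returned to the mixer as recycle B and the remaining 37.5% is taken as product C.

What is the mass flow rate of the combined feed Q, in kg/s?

3738 kg/s

Overall dye balance (none leaves overhead): dye in fresh feed = dye in product, i.e. 1840×0.255 = (1−0.625)·E·0.412.
E = 469.2/(0.412×0.375) = 3036.9 kg/s.
Recycle B = 0.625×3036.9 = 1898.1 kg/s.
Combined feed Q = 1840 + 1898.1 = 3738.1 kg/s.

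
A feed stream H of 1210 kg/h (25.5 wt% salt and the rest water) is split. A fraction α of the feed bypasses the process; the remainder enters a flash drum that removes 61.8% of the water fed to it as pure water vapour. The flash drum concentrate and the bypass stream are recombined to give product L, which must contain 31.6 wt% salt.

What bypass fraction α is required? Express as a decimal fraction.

0.581

All 1210×0.255 = 308.55 kg/h of salt reaches L, so L = 308.55/0.316 = 976.42 kg/h and vapour = 233.58 kg/h.
The evaporator receives (1−α)·1210 of feed at 0.745 water and removes 0.618 of that water:
0.618×0.745×(1−α)×1210 = 233.58
(1−α) = 233.58/557.1 = 0.4193;  α = 0.5807.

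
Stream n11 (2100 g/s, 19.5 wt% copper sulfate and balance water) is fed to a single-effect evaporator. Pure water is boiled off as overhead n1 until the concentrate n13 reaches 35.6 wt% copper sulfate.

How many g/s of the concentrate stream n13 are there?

copper sulfate is conserved: 2100×0.195 = 409.5 g/s all reports to the concentrate.
Concentrate = 409.5/(target fraction) = 1150.3 g/s.

1150 g/s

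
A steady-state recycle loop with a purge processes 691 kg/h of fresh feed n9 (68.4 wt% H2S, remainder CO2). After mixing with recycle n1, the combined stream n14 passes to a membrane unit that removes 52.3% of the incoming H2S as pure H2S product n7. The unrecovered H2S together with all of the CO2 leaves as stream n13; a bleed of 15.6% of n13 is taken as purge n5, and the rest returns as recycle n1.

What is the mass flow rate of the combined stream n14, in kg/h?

CO2 enters only via n9 and leaves only via the purge: 691×0.316 = 0.156×(CO2 in n13), and the membrane unit passes all CO2, so CO2 in n14 = CO2 in n13 = 1399.7 kg/h.
H2S in n14: m_A = 691×0.684 + (1−0.156)·(1−0.523)·m_A, so m_A = 472.64/0.5974 = 791.15 kg/h.
n14 = 791.15 + 1399.7 = 2190.9 kg/h.

2191 kg/h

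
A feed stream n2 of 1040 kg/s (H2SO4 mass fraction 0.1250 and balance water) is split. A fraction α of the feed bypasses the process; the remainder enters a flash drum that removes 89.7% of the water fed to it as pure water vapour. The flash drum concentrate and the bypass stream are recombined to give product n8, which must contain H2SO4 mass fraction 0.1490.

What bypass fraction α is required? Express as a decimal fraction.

0.795

All 1040×0.125 = 130 kg/s of H2SO4 reaches n8, so n8 = 130/0.149 = 872.48 kg/s and vapour = 167.52 kg/s.
The evaporator receives (1−α)·1040 of feed at 0.875 water and removes 0.897 of that water:
0.897×0.875×(1−α)×1040 = 167.52
(1−α) = 167.52/816.27 = 0.2052;  α = 0.7948.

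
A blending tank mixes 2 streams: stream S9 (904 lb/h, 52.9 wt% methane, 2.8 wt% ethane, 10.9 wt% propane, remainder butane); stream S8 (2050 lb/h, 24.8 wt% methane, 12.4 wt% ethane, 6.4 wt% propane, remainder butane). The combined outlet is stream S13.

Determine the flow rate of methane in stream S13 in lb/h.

986.6 lb/h

methane out = methane in = 904×0.529 + 2050×0.248 = 986.62 lb/h.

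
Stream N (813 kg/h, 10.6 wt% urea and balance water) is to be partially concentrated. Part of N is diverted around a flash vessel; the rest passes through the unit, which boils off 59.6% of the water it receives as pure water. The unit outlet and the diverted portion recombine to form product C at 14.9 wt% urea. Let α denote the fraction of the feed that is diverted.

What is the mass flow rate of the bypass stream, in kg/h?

All 813×0.106 = 86.178 kg/h of urea reaches C, so C = 86.178/0.149 = 578.38 kg/h and vapour = 234.62 kg/h.
The evaporator receives (1−α)·813 of feed at 0.894 water and removes 0.596 of that water:
0.596×0.894×(1−α)×813 = 234.62
(1−α) = 234.62/433.19 = 0.5416;  α = 0.4584.
Bypass flow = 0.4584×813 = 372.66 kg/h.

372.7 kg/h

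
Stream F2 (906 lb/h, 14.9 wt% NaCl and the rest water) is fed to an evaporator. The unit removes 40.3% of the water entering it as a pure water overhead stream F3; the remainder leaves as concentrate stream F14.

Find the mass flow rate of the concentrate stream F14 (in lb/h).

water entering = 906×0.851 = 771.01 lb/h; overhead removed = 0.403×771.01 = 310.72 lb/h.
Concentrate = 906 − 310.72 = 595.28 lb/h.

595.3 lb/h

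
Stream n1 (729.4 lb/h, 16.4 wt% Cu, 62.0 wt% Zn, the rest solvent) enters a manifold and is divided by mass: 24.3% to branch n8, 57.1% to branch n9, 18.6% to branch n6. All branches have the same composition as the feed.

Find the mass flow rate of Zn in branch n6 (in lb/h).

84.11 lb/h

Branch n6 total = 0.186×729.4 = 135.67 lb/h.
Zn in n6 = 0.620×135.67 = 84.114 lb/h.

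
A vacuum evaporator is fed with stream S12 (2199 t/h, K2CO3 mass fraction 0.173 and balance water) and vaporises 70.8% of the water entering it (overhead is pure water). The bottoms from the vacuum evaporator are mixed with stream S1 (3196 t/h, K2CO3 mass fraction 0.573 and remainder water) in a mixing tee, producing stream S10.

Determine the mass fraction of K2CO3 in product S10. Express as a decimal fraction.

0.538

Vapour removed = 0.708×0.827×2199 = 1287.5 t/h; concentrate = 911.45 t/h.
K2CO3 reaching the mixer = 380.43 (from concentrate) + 3196×0.573 = 2211.7 t/h.
Product flow = 911.45 + 3196 = 4107.5 t/h; K2CO3 fraction = 0.538.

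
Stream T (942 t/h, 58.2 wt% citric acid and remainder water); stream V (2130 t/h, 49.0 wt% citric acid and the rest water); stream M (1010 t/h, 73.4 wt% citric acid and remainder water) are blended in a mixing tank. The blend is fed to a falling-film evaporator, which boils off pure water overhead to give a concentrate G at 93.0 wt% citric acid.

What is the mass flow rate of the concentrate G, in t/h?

citric acid entering = 942×0.582 + 2130×0.490 + 1010×0.734 = 2333.3 t/h.
All citric acid reports to G, so G = 2333.3/0.930 = 2508.9 t/h.

2509 t/h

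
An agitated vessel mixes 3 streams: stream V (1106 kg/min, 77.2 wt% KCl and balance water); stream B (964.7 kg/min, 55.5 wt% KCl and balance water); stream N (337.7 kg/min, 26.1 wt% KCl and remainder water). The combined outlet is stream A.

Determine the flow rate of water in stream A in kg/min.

931 kg/min

water out = water in = 1106×0.228 + 964.7×0.445 + 337.7×0.739 = 931.02 kg/min.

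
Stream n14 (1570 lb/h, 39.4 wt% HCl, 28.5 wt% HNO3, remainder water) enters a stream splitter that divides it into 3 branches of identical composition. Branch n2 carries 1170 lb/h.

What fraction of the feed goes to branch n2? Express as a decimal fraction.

0.745

Fraction to n2 = 1170/1570 = 0.7452.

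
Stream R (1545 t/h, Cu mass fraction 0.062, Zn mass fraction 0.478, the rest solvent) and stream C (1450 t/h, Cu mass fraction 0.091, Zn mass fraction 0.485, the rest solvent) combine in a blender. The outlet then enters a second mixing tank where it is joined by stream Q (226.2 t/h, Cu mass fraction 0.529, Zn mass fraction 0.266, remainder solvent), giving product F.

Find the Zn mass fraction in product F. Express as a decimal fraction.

0.466

Overall, product flow = 3221.2 t/h.
Zn in = 1545×0.478 + 1450×0.485 + 226.2×0.266 = 1501.9 t/h.
Zn fraction in F = 0.466.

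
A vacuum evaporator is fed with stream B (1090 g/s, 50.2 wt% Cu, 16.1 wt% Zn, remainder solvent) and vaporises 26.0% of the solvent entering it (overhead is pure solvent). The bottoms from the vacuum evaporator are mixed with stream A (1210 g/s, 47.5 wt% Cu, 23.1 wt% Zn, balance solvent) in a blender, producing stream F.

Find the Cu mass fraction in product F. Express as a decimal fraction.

0.5089

Vapour removed = 0.260×0.337×1090 = 95.506 g/s; concentrate = 994.49 g/s.
Cu reaching the mixer = 547.18 (from concentrate) + 1210×0.475 = 1121.9 g/s.
Product flow = 994.49 + 1210 = 2204.5 g/s; Cu fraction = 0.5089.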